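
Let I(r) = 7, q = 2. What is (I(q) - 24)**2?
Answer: 289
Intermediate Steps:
(I(q) - 24)**2 = (7 - 24)**2 = (-17)**2 = 289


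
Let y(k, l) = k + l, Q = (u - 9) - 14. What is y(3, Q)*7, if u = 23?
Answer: 21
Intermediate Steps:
Q = 0 (Q = (23 - 9) - 14 = 14 - 14 = 0)
y(3, Q)*7 = (3 + 0)*7 = 3*7 = 21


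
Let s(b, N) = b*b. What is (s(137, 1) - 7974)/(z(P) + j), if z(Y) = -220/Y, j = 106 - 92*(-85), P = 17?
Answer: 183515/134522 ≈ 1.3642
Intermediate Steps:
j = 7926 (j = 106 + 7820 = 7926)
s(b, N) = b**2
(s(137, 1) - 7974)/(z(P) + j) = (137**2 - 7974)/(-220/17 + 7926) = (18769 - 7974)/(-220*1/17 + 7926) = 10795/(-220/17 + 7926) = 10795/(134522/17) = 10795*(17/134522) = 183515/134522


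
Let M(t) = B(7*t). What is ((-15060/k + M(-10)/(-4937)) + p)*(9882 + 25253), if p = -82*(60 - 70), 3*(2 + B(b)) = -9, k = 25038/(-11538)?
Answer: 1872357498313525/6867367 ≈ 2.7265e+8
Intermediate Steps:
k = -1391/641 (k = 25038*(-1/11538) = -1391/641 ≈ -2.1700)
B(b) = -5 (B(b) = -2 + (1/3)*(-9) = -2 - 3 = -5)
M(t) = -5
p = 820 (p = -82*(-10) = 820)
((-15060/k + M(-10)/(-4937)) + p)*(9882 + 25253) = ((-15060/(-1391/641) - 5/(-4937)) + 820)*(9882 + 25253) = ((-15060*(-641/1391) - 5*(-1/4937)) + 820)*35135 = ((9653460/1391 + 5/4937) + 820)*35135 = (47659138975/6867367 + 820)*35135 = (53290379915/6867367)*35135 = 1872357498313525/6867367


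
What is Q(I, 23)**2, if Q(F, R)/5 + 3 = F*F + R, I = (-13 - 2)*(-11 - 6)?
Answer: 105771300625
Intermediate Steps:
I = 255 (I = -15*(-17) = 255)
Q(F, R) = -15 + 5*R + 5*F**2 (Q(F, R) = -15 + 5*(F*F + R) = -15 + 5*(F**2 + R) = -15 + 5*(R + F**2) = -15 + (5*R + 5*F**2) = -15 + 5*R + 5*F**2)
Q(I, 23)**2 = (-15 + 5*23 + 5*255**2)**2 = (-15 + 115 + 5*65025)**2 = (-15 + 115 + 325125)**2 = 325225**2 = 105771300625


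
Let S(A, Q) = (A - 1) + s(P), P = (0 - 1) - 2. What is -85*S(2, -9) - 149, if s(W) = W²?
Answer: -999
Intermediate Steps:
P = -3 (P = -1 - 2 = -3)
S(A, Q) = 8 + A (S(A, Q) = (A - 1) + (-3)² = (-1 + A) + 9 = 8 + A)
-85*S(2, -9) - 149 = -85*(8 + 2) - 149 = -85*10 - 149 = -850 - 149 = -999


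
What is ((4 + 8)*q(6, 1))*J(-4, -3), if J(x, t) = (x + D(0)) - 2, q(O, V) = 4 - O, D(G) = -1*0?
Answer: 144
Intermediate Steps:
D(G) = 0
J(x, t) = -2 + x (J(x, t) = (x + 0) - 2 = x - 2 = -2 + x)
((4 + 8)*q(6, 1))*J(-4, -3) = ((4 + 8)*(4 - 1*6))*(-2 - 4) = (12*(4 - 6))*(-6) = (12*(-2))*(-6) = -24*(-6) = 144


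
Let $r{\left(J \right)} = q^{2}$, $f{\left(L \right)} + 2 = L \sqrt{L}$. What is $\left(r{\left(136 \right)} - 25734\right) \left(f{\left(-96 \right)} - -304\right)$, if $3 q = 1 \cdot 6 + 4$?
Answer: $- \frac{69914812}{9} + \frac{29632768 i \sqrt{6}}{3} \approx -7.7683 \cdot 10^{6} + 2.4195 \cdot 10^{7} i$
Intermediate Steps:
$q = \frac{10}{3}$ ($q = \frac{1 \cdot 6 + 4}{3} = \frac{6 + 4}{3} = \frac{1}{3} \cdot 10 = \frac{10}{3} \approx 3.3333$)
$f{\left(L \right)} = -2 + L^{\frac{3}{2}}$ ($f{\left(L \right)} = -2 + L \sqrt{L} = -2 + L^{\frac{3}{2}}$)
$r{\left(J \right)} = \frac{100}{9}$ ($r{\left(J \right)} = \left(\frac{10}{3}\right)^{2} = \frac{100}{9}$)
$\left(r{\left(136 \right)} - 25734\right) \left(f{\left(-96 \right)} - -304\right) = \left(\frac{100}{9} - 25734\right) \left(\left(-2 + \left(-96\right)^{\frac{3}{2}}\right) - -304\right) = - \frac{231506 \left(\left(-2 - 384 i \sqrt{6}\right) + \left(-19833 + 20137\right)\right)}{9} = - \frac{231506 \left(\left(-2 - 384 i \sqrt{6}\right) + 304\right)}{9} = - \frac{231506 \left(302 - 384 i \sqrt{6}\right)}{9} = - \frac{69914812}{9} + \frac{29632768 i \sqrt{6}}{3}$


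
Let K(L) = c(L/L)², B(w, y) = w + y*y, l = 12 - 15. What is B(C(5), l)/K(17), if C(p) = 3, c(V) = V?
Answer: 12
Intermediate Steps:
l = -3
B(w, y) = w + y²
K(L) = 1 (K(L) = (L/L)² = 1² = 1)
B(C(5), l)/K(17) = (3 + (-3)²)/1 = (3 + 9)*1 = 12*1 = 12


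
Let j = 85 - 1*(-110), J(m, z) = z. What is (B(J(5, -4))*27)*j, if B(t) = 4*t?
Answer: -84240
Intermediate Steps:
j = 195 (j = 85 + 110 = 195)
(B(J(5, -4))*27)*j = ((4*(-4))*27)*195 = -16*27*195 = -432*195 = -84240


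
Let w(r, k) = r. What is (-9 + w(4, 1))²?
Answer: 25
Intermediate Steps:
(-9 + w(4, 1))² = (-9 + 4)² = (-5)² = 25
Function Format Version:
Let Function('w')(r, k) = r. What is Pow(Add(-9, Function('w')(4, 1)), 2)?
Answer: 25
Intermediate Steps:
Pow(Add(-9, Function('w')(4, 1)), 2) = Pow(Add(-9, 4), 2) = Pow(-5, 2) = 25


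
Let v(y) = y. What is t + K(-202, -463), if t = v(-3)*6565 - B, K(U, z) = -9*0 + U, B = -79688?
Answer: 59791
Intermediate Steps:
K(U, z) = U (K(U, z) = 0 + U = U)
t = 59993 (t = -3*6565 - 1*(-79688) = -19695 + 79688 = 59993)
t + K(-202, -463) = 59993 - 202 = 59791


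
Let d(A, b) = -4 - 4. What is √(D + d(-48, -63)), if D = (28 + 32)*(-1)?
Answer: 2*I*√17 ≈ 8.2462*I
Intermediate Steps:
d(A, b) = -8 (d(A, b) = -4 - 1*4 = -4 - 4 = -8)
D = -60 (D = 60*(-1) = -60)
√(D + d(-48, -63)) = √(-60 - 8) = √(-68) = 2*I*√17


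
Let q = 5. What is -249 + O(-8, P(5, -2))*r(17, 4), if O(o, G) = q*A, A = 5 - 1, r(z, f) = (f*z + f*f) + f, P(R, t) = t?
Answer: 1511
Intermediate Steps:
r(z, f) = f + f² + f*z (r(z, f) = (f*z + f²) + f = (f² + f*z) + f = f + f² + f*z)
A = 4
O(o, G) = 20 (O(o, G) = 5*4 = 20)
-249 + O(-8, P(5, -2))*r(17, 4) = -249 + 20*(4*(1 + 4 + 17)) = -249 + 20*(4*22) = -249 + 20*88 = -249 + 1760 = 1511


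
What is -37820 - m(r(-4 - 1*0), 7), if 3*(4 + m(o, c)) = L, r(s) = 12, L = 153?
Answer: -37867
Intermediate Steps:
m(o, c) = 47 (m(o, c) = -4 + (⅓)*153 = -4 + 51 = 47)
-37820 - m(r(-4 - 1*0), 7) = -37820 - 1*47 = -37820 - 47 = -37867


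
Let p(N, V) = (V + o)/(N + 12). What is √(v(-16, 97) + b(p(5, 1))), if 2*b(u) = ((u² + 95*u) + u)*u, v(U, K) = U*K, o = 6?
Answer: I*√515767794/578 ≈ 39.292*I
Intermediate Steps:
v(U, K) = K*U
p(N, V) = (6 + V)/(12 + N) (p(N, V) = (V + 6)/(N + 12) = (6 + V)/(12 + N))
b(u) = u*(u² + 96*u)/2 (b(u) = (((u² + 95*u) + u)*u)/2 = ((u² + 96*u)*u)/2 = (u*(u² + 96*u))/2 = u*(u² + 96*u)/2)
√(v(-16, 97) + b(p(5, 1))) = √(97*(-16) + ((6 + 1)/(12 + 5))²*(96 + (6 + 1)/(12 + 5))/2) = √(-1552 + (7/17)²*(96 + 7/17)/2) = √(-1552 + (½)*(49/289)*(1639/17)) = √(-1552 + 80311/9826) = √(-15169641/9826) = I*√515767794/578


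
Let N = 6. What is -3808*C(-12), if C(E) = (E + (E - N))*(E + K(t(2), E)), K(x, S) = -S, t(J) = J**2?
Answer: 0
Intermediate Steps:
C(E) = 0 (C(E) = (E + (E - 1*6))*(E - E) = (E + (E - 6))*0 = (E + (-6 + E))*0 = (-6 + 2*E)*0 = 0)
-3808*C(-12) = -3808*0 = 0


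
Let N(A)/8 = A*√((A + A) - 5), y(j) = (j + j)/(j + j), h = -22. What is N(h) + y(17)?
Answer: 1 - 1232*I ≈ 1.0 - 1232.0*I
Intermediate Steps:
y(j) = 1 (y(j) = (2*j)/((2*j)) = (2*j)*(1/(2*j)) = 1)
N(A) = 8*A*√(-5 + 2*A) (N(A) = 8*(A*√((A + A) - 5)) = 8*(A*√(2*A - 5)) = 8*(A*√(-5 + 2*A)) = 8*A*√(-5 + 2*A))
N(h) + y(17) = 8*(-22)*√(-5 + 2*(-22)) + 1 = 8*(-22)*√(-5 - 44) + 1 = 8*(-22)*√(-49) + 1 = 8*(-22)*(7*I) + 1 = -1232*I + 1 = 1 - 1232*I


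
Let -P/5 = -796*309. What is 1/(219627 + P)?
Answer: 1/1449447 ≈ 6.8992e-7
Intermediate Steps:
P = 1229820 (P = -(-3980)*309 = -5*(-245964) = 1229820)
1/(219627 + P) = 1/(219627 + 1229820) = 1/1449447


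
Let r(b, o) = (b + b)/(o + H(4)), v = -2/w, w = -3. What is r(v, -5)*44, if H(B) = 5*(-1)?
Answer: -88/15 ≈ -5.8667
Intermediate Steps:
H(B) = -5
v = ⅔ (v = -2/(-3) = -2*(-⅓) = ⅔ ≈ 0.66667)
r(b, o) = 2*b/(-5 + o) (r(b, o) = (b + b)/(o - 5) = (2*b)/(-5 + o) = 2*b/(-5 + o))
r(v, -5)*44 = (2*(⅔)/(-5 - 5))*44 = (2*(⅔)/(-10))*44 = (2*(⅔)*(-⅒))*44 = -2/15*44 = -88/15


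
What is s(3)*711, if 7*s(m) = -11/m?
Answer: -2607/7 ≈ -372.43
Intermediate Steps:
s(m) = -11/(7*m) (s(m) = (-11/m)/7 = -11/(7*m))
s(3)*711 = -11/7/3*711 = -11/7*⅓*711 = -11/21*711 = -2607/7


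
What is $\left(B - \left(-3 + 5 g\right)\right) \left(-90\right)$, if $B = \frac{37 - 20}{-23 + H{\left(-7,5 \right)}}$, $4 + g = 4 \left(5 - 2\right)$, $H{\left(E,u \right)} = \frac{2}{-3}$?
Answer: $\frac{241020}{71} \approx 3394.6$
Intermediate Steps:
$H{\left(E,u \right)} = - \frac{2}{3}$ ($H{\left(E,u \right)} = 2 \left(- \frac{1}{3}\right) = - \frac{2}{3}$)
$g = 8$ ($g = -4 + 4 \left(5 - 2\right) = -4 + 4 \cdot 3 = -4 + 12 = 8$)
$B = - \frac{51}{71}$ ($B = \frac{37 - 20}{-23 - \frac{2}{3}} = \frac{17}{- \frac{71}{3}} = 17 \left(- \frac{3}{71}\right) = - \frac{51}{71} \approx -0.71831$)
$\left(B - \left(-3 + 5 g\right)\right) \left(-90\right) = \left(- \frac{51}{71} + \left(3 - 40\right)\right) \left(-90\right) = \left(- \frac{51}{71} - 37\right) \left(-90\right) = \left(- \frac{2678}{71}\right) \left(-90\right) = \frac{241020}{71}$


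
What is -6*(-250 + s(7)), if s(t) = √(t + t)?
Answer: 1500 - 6*√14 ≈ 1477.6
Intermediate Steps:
s(t) = √2*√t (s(t) = √(2*t) = √2*√t)
-6*(-250 + s(7)) = -6*(-250 + √2*√7) = -6*(-250 + √14) = 1500 - 6*√14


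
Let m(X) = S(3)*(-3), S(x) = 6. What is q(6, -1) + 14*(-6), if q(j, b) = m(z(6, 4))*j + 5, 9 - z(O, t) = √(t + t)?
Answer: -187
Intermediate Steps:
z(O, t) = 9 - √2*√t (z(O, t) = 9 - √(t + t) = 9 - √(2*t) = 9 - √2*√t)
m(X) = -18 (m(X) = 6*(-3) = -18)
q(j, b) = 5 - 18*j (q(j, b) = -18*j + 5 = 5 - 18*j)
q(6, -1) + 14*(-6) = (5 - 18*6) + 14*(-6) = (5 - 108) - 84 = -103 - 84 = -187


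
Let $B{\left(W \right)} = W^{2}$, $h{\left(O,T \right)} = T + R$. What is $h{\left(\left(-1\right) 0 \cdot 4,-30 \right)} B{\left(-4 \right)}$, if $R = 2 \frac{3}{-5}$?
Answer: $- \frac{2496}{5} \approx -499.2$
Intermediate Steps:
$R = - \frac{6}{5}$ ($R = 2 \cdot 3 \left(- \frac{1}{5}\right) = 2 \left(- \frac{3}{5}\right) = - \frac{6}{5} \approx -1.2$)
$h{\left(O,T \right)} = - \frac{6}{5} + T$ ($h{\left(O,T \right)} = T - \frac{6}{5} = - \frac{6}{5} + T$)
$h{\left(\left(-1\right) 0 \cdot 4,-30 \right)} B{\left(-4 \right)} = \left(- \frac{6}{5} - 30\right) \left(-4\right)^{2} = \left(- \frac{156}{5}\right) 16 = - \frac{2496}{5}$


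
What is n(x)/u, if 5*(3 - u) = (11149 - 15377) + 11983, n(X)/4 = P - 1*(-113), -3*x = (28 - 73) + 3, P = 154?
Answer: -89/129 ≈ -0.68992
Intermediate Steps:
x = 14 (x = -((28 - 73) + 3)/3 = -(-45 + 3)/3 = -⅓*(-42) = 14)
n(X) = 1068 (n(X) = 4*(154 - 1*(-113)) = 4*(154 + 113) = 4*267 = 1068)
u = -1548 (u = 3 - ((11149 - 15377) + 11983)/5 = 3 - (-4228 + 11983)/5 = 3 - ⅕*7755 = 3 - 1551 = -1548)
n(x)/u = 1068/(-1548) = 1068*(-1/1548) = -89/129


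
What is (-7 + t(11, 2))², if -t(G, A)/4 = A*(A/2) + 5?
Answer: 1225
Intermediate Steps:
t(G, A) = -20 - 2*A² (t(G, A) = -4*(A*(A/2) + 5) = -4*(A²/2 + 5) = -4*(5 + A²/2) = -20 - 2*A²)
(-7 + t(11, 2))² = (-7 + (-20 - 2*2²))² = (-7 + (-20 - 2*4))² = (-7 + (-20 - 8))² = (-7 - 28)² = (-35)² = 1225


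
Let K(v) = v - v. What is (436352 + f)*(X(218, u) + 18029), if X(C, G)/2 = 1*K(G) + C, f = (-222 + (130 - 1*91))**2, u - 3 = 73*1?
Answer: 8675614065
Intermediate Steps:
u = 76 (u = 3 + 73*1 = 3 + 73 = 76)
f = 33489 (f = (-222 + (130 - 91))**2 = (-222 + 39)**2 = (-183)**2 = 33489)
K(v) = 0
X(C, G) = 2*C (X(C, G) = 2*(1*0 + C) = 2*(0 + C) = 2*C)
(436352 + f)*(X(218, u) + 18029) = (436352 + 33489)*(2*218 + 18029) = 469841*(436 + 18029) = 469841*18465 = 8675614065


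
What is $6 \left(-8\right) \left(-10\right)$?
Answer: $480$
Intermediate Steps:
$6 \left(-8\right) \left(-10\right) = \left(-48\right) \left(-10\right) = 480$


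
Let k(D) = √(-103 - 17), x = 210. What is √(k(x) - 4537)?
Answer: √(-4537 + 2*I*√30) ≈ 0.0813 + 67.357*I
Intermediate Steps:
k(D) = 2*I*√30 (k(D) = √(-120) = 2*I*√30)
√(k(x) - 4537) = √(2*I*√30 - 4537) = √(-4537 + 2*I*√30)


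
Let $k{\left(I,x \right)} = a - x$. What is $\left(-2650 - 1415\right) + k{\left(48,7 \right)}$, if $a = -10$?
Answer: $-4082$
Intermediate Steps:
$k{\left(I,x \right)} = -10 - x$
$\left(-2650 - 1415\right) + k{\left(48,7 \right)} = \left(-2650 - 1415\right) - 17 = -4065 - 17 = -4082$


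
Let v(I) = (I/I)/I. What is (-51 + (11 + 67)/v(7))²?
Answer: 245025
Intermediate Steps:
v(I) = 1/I
(-51 + (11 + 67)/v(7))² = (-51 + (11 + 67)/(1/7))² = (-51 + 78/(⅐))² = (-51 + 78*7)² = (-51 + 546)² = 495² = 245025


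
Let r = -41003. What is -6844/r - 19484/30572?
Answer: -147416921/313385929 ≈ -0.47040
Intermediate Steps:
-6844/r - 19484/30572 = -6844/(-41003) - 19484/30572 = -6844*(-1/41003) - 19484*1/30572 = 6844/41003 - 4871/7643 = -147416921/313385929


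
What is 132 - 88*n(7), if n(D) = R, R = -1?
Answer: 220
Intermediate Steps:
n(D) = -1
132 - 88*n(7) = 132 - 88*(-1) = 132 + 88 = 220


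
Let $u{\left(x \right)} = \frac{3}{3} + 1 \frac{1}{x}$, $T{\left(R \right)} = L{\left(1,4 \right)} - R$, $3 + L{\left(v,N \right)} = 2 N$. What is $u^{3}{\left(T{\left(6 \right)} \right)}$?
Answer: $0$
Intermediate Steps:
$L{\left(v,N \right)} = -3 + 2 N$
$T{\left(R \right)} = 5 - R$ ($T{\left(R \right)} = \left(-3 + 2 \cdot 4\right) - R = \left(-3 + 8\right) - R = 5 - R$)
$u{\left(x \right)} = 1 + \frac{1}{x}$ ($u{\left(x \right)} = 3 \cdot \frac{1}{3} + \frac{1}{x} = 1 + \frac{1}{x}$)
$u^{3}{\left(T{\left(6 \right)} \right)} = \left(\frac{1 + \left(5 - 6\right)}{5 - 6}\right)^{3} = \left(\frac{1 - 1}{-1}\right)^{3} = \left(\left(-1\right) 0\right)^{3} = 0^{3} = 0$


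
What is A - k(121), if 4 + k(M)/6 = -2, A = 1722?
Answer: 1758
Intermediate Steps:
k(M) = -36 (k(M) = -24 + 6*(-2) = -24 - 12 = -36)
A - k(121) = 1722 - 1*(-36) = 1722 + 36 = 1758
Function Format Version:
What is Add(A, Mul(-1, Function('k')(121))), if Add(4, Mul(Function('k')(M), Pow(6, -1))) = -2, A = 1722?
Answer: 1758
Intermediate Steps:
Function('k')(M) = -36 (Function('k')(M) = Add(-24, Mul(6, -2)) = Add(-24, -12) = -36)
Add(A, Mul(-1, Function('k')(121))) = Add(1722, Mul(-1, -36)) = Add(1722, 36) = 1758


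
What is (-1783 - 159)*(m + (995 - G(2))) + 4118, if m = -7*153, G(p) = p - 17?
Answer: 122580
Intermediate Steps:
G(p) = -17 + p
m = -1071
(-1783 - 159)*(m + (995 - G(2))) + 4118 = (-1783 - 159)*(-1071 + (995 - (-17 + 2))) + 4118 = -1942*(-1071 + (995 - 1*(-15))) + 4118 = -1942*(-1071 + (995 + 15)) + 4118 = -1942*(-1071 + 1010) + 4118 = -1942*(-61) + 4118 = 118462 + 4118 = 122580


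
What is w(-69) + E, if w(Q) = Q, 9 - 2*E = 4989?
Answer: -2559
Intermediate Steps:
E = -2490 (E = 9/2 - ½*4989 = 9/2 - 4989/2 = -2490)
w(-69) + E = -69 - 2490 = -2559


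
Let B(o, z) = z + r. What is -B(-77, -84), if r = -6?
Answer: 90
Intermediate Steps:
B(o, z) = -6 + z (B(o, z) = z - 6 = -6 + z)
-B(-77, -84) = -(-6 - 84) = -1*(-90) = 90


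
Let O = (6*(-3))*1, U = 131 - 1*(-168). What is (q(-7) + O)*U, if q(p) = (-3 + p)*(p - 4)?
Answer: 27508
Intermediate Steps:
U = 299 (U = 131 + 168 = 299)
O = -18 (O = -18*1 = -18)
q(p) = (-4 + p)*(-3 + p) (q(p) = (-3 + p)*(-4 + p) = (-4 + p)*(-3 + p))
(q(-7) + O)*U = ((12 + (-7)**2 - 7*(-7)) - 18)*299 = ((12 + 49 + 49) - 18)*299 = (110 - 18)*299 = 92*299 = 27508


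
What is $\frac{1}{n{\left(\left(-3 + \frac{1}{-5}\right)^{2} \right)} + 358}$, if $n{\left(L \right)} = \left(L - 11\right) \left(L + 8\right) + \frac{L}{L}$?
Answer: $\frac{625}{215711} \approx 0.0028974$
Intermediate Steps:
$n{\left(L \right)} = 1 + \left(-11 + L\right) \left(8 + L\right)$ ($n{\left(L \right)} = \left(-11 + L\right) \left(8 + L\right) + 1 = 1 + \left(-11 + L\right) \left(8 + L\right)$)
$\frac{1}{n{\left(\left(-3 + \frac{1}{-5}\right)^{2} \right)} + 358} = \frac{1}{\left(-87 + \left(\left(-3 + \frac{1}{-5}\right)^{2}\right)^{2} - 3 \left(-3 + \frac{1}{-5}\right)^{2}\right) + 358} = \frac{1}{\left(-87 + \left(\left(-3 - \frac{1}{5}\right)^{2}\right)^{2} - 3 \left(-3 - \frac{1}{5}\right)^{2}\right) + 358} = \frac{1}{\left(-87 + \left(\left(- \frac{16}{5}\right)^{2}\right)^{2} - 3 \left(- \frac{16}{5}\right)^{2}\right) + 358} = \frac{1}{\left(-87 + \left(\frac{256}{25}\right)^{2} - \frac{768}{25}\right) + 358} = \frac{1}{\left(-87 + \frac{65536}{625} - \frac{768}{25}\right) + 358} = \frac{1}{- \frac{8039}{625} + 358} = \frac{1}{\frac{215711}{625}} = \frac{625}{215711}$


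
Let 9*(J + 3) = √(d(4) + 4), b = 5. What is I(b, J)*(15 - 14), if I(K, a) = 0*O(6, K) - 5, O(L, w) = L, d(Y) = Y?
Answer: -5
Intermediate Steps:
J = -3 + 2*√2/9 (J = -3 + √(4 + 4)/9 = -3 + √8/9 = -3 + (2*√2)/9 = -3 + 2*√2/9 ≈ -2.6857)
I(K, a) = -5 (I(K, a) = 0*6 - 5 = 0 - 5 = -5)
I(b, J)*(15 - 14) = -5*(15 - 14) = -5*1 = -5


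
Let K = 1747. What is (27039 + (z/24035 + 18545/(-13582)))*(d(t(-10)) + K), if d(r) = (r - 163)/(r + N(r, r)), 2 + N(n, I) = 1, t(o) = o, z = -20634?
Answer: 900714107807927/18899353 ≈ 4.7658e+7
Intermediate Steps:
N(n, I) = -1 (N(n, I) = -2 + 1 = -1)
d(r) = (-163 + r)/(-1 + r) (d(r) = (r - 163)/(r - 1) = (-163 + r)/(-1 + r))
(27039 + (z/24035 + 18545/(-13582)))*(d(t(-10)) + K) = (27039 + (-20634/24035 + 18545/(-13582)))*((-163 - 10)/(-1 - 10) + 1747) = (27039 + (-20634*1/24035 + 18545*(-1/13582)))*(-173/(-11) + 1747) = (27039 + (-1086/1265 - 18545/13582))*(-1/11*(-173) + 1747) = (27039 - 38209477/17181230)*(173/11 + 1747) = (464525068493/17181230)*(19390/11) = 900714107807927/18899353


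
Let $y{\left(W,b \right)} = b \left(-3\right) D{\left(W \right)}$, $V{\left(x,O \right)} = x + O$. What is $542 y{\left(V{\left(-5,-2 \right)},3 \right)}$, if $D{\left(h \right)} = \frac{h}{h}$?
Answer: $-4878$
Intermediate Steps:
$D{\left(h \right)} = 1$
$V{\left(x,O \right)} = O + x$
$y{\left(W,b \right)} = - 3 b$ ($y{\left(W,b \right)} = b \left(-3\right) 1 = - 3 b 1 = - 3 b$)
$542 y{\left(V{\left(-5,-2 \right)},3 \right)} = 542 \left(\left(-3\right) 3\right) = 542 \left(-9\right) = -4878$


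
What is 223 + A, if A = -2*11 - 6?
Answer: 195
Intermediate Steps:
A = -28 (A = -22 - 6 = -28)
223 + A = 223 - 28 = 195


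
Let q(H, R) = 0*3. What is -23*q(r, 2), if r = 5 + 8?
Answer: 0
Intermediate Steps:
r = 13
q(H, R) = 0
-23*q(r, 2) = -23*0 = 0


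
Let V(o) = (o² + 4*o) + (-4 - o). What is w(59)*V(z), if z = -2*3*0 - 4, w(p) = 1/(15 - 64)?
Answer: 0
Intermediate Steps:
w(p) = -1/49 (w(p) = 1/(-49) = -1/49)
z = -4 (z = -6*0 - 4 = 0 - 4 = -4)
V(o) = -4 + o² + 3*o
w(59)*V(z) = -(-4 + (-4)² + 3*(-4))/49 = -(-4 + 16 - 12)/49 = -1/49*0 = 0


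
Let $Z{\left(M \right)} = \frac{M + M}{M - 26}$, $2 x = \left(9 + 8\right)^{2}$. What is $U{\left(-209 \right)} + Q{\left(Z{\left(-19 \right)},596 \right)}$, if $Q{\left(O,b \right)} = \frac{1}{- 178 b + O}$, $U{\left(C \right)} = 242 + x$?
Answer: $\frac{922560404}{2386961} \approx 386.5$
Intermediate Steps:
$x = \frac{289}{2}$ ($x = \frac{\left(9 + 8\right)^{2}}{2} = \frac{17^{2}}{2} = \frac{1}{2} \cdot 289 = \frac{289}{2} \approx 144.5$)
$U{\left(C \right)} = \frac{773}{2}$ ($U{\left(C \right)} = 242 + \frac{289}{2} = \frac{773}{2}$)
$Z{\left(M \right)} = \frac{2 M}{-26 + M}$
$Q{\left(O,b \right)} = \frac{1}{O - 178 b}$
$U{\left(-209 \right)} + Q{\left(Z{\left(-19 \right)},596 \right)} = \frac{773}{2} + \frac{1}{2 \left(-19\right) \frac{1}{-26 - 19} - 106088} = \frac{773}{2} + \frac{1}{2 \left(-19\right) \frac{1}{-45} - 106088} = \frac{773}{2} + \frac{1}{2 \left(-19\right) \left(- \frac{1}{45}\right) - 106088} = \frac{773}{2} + \frac{1}{\frac{38}{45} - 106088} = \frac{773}{2} + \frac{1}{- \frac{4773922}{45}} = \frac{773}{2} - \frac{45}{4773922} = \frac{922560404}{2386961}$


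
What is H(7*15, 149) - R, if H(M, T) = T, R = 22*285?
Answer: -6121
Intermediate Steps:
R = 6270
H(7*15, 149) - R = 149 - 1*6270 = 149 - 6270 = -6121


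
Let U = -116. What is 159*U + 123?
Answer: -18321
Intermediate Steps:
159*U + 123 = 159*(-116) + 123 = -18444 + 123 = -18321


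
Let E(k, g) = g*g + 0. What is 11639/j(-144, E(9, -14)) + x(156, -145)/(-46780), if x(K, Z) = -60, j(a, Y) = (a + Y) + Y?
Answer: 27224365/580072 ≈ 46.933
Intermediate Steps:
E(k, g) = g² (E(k, g) = g² + 0 = g²)
j(a, Y) = a + 2*Y (j(a, Y) = (Y + a) + Y = a + 2*Y)
11639/j(-144, E(9, -14)) + x(156, -145)/(-46780) = 11639/(-144 + 2*(-14)²) - 60/(-46780) = 11639/(-144 + 2*196) - 60*(-1/46780) = 11639/(-144 + 392) + 3/2339 = 11639/248 + 3/2339 = 27224365/580072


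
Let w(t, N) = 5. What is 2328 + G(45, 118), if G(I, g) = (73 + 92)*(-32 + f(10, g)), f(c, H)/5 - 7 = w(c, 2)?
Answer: 6948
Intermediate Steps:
f(c, H) = 60 (f(c, H) = 35 + 5*5 = 35 + 25 = 60)
G(I, g) = 4620 (G(I, g) = (73 + 92)*(-32 + 60) = 165*28 = 4620)
2328 + G(45, 118) = 2328 + 4620 = 6948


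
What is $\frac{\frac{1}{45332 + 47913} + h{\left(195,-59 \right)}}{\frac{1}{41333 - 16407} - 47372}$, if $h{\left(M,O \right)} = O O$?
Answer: $- \frac{2696875599132}{36701060149465} \approx -0.073482$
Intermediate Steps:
$h{\left(M,O \right)} = O^{2}$
$\frac{\frac{1}{45332 + 47913} + h{\left(195,-59 \right)}}{\frac{1}{41333 - 16407} - 47372} = \frac{\frac{1}{45332 + 47913} + \left(-59\right)^{2}}{\frac{1}{41333 - 16407} - 47372} = \frac{\frac{1}{93245} + 3481}{\frac{1}{24926} - 47372} = \frac{324585846}{93245 \left(- \frac{1180794471}{24926}\right)} = \frac{324585846}{93245} \left(- \frac{24926}{1180794471}\right) = - \frac{2696875599132}{36701060149465}$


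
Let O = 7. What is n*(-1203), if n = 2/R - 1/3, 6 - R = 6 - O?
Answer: 401/7 ≈ 57.286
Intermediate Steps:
R = 7 (R = 6 - (6 - 1*7) = 6 - (6 - 7) = 6 - 1*(-1) = 6 + 1 = 7)
n = -1/21 (n = 2/7 - 1/3 = 2*(⅐) - 1*⅓ = 2/7 - ⅓ = -1/21 ≈ -0.047619)
n*(-1203) = -1/21*(-1203) = 401/7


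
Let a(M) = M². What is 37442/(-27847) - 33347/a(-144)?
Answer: -1705011221/577435392 ≈ -2.9527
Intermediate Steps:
37442/(-27847) - 33347/a(-144) = 37442/(-27847) - 33347/((-144)²) = 37442*(-1/27847) - 33347/20736 = -37442/27847 - 33347*1/20736 = -37442/27847 - 33347/20736 = -1705011221/577435392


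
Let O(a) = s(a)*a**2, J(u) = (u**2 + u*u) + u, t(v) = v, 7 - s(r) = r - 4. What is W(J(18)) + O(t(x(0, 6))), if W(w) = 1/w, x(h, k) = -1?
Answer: 7993/666 ≈ 12.001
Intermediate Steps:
s(r) = 11 - r (s(r) = 7 - (r - 4) = 7 - (-4 + r) = 7 + (4 - r) = 11 - r)
J(u) = u + 2*u**2 (J(u) = (u**2 + u**2) + u = 2*u**2 + u = u + 2*u**2)
O(a) = a**2*(11 - a) (O(a) = (11 - a)*a**2 = a**2*(11 - a))
W(J(18)) + O(t(x(0, 6))) = 1/(18*(1 + 2*18)) + (-1)**2*(11 - 1*(-1)) = 1/(18*(1 + 36)) + 1*(11 + 1) = 1/(18*37) + 1*12 = 1/666 + 12 = 7993/666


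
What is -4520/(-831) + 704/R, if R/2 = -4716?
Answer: 1751984/326583 ≈ 5.3646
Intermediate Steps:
R = -9432 (R = 2*(-4716) = -9432)
-4520/(-831) + 704/R = -4520/(-831) + 704/(-9432) = -4520*(-1/831) + 704*(-1/9432) = 4520/831 - 88/1179 = 1751984/326583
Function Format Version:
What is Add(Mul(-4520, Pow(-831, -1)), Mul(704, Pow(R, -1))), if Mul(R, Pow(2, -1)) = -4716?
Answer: Rational(1751984, 326583) ≈ 5.3646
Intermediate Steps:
R = -9432 (R = Mul(2, -4716) = -9432)
Add(Mul(-4520, Pow(-831, -1)), Mul(704, Pow(R, -1))) = Add(Mul(-4520, Pow(-831, -1)), Mul(704, Pow(-9432, -1))) = Add(Mul(-4520, Rational(-1, 831)), Mul(704, Rational(-1, 9432))) = Add(Rational(4520, 831), Rational(-88, 1179)) = Rational(1751984, 326583)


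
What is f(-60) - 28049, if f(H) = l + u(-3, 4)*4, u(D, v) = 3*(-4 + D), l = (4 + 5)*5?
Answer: -28088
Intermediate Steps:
l = 45 (l = 9*5 = 45)
u(D, v) = -12 + 3*D
f(H) = -39 (f(H) = 45 + (-12 + 3*(-3))*4 = 45 + (-12 - 9)*4 = 45 - 21*4 = 45 - 84 = -39)
f(-60) - 28049 = -39 - 28049 = -28088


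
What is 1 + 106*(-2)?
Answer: -211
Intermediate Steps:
1 + 106*(-2) = 1 - 212 = -211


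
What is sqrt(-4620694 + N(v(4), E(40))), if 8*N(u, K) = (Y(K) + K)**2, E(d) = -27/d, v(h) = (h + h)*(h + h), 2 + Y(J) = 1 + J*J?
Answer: I*sqrt(189263618627198)/6400 ≈ 2149.6*I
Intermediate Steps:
Y(J) = -1 + J**2 (Y(J) = -2 + (1 + J*J) = -2 + (1 + J**2) = -1 + J**2)
v(h) = 4*h**2 (v(h) = (2*h)*(2*h) = 4*h**2)
N(u, K) = (-1 + K + K**2)**2/8 (N(u, K) = ((-1 + K**2) + K)**2/8 = (-1 + K + K**2)**2/8)
sqrt(-4620694 + N(v(4), E(40))) = sqrt(-4620694 + (-1 - 27/40 + (-27/40)**2)**2/8) = sqrt(-4620694 + (-1 - 27/40 + 729/1600)**2/8) = sqrt(-4620694 + (-1951/1600)**2/8) = sqrt(-4620694 + (1/8)*(3806401/2560000)) = sqrt(-4620694 + 3806401/20480000) = sqrt(-94631809313599/20480000) = I*sqrt(189263618627198)/6400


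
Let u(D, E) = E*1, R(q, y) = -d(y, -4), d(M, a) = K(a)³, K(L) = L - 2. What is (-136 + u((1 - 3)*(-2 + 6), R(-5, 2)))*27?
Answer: 2160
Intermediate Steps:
K(L) = -2 + L
d(M, a) = (-2 + a)³
R(q, y) = 216 (R(q, y) = -(-2 - 4)³ = -1*(-6)³ = -1*(-216) = 216)
u(D, E) = E
(-136 + u((1 - 3)*(-2 + 6), R(-5, 2)))*27 = (-136 + 216)*27 = 80*27 = 2160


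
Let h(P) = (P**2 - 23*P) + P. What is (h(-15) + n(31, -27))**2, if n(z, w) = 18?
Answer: 328329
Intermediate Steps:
h(P) = P**2 - 22*P
(h(-15) + n(31, -27))**2 = (-15*(-22 - 15) + 18)**2 = (-15*(-37) + 18)**2 = (555 + 18)**2 = 573**2 = 328329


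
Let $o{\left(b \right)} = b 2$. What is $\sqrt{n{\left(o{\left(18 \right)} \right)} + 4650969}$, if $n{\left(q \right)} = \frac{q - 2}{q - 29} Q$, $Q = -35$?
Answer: $\sqrt{4650799} \approx 2156.6$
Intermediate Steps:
$o{\left(b \right)} = 2 b$
$n{\left(q \right)} = - \frac{35 \left(-2 + q\right)}{-29 + q}$ ($n{\left(q \right)} = \frac{q - 2}{q - 29} \left(-35\right) = \frac{-2 + q}{-29 + q} \left(-35\right) = - \frac{35 \left(-2 + q\right)}{-29 + q}$)
$\sqrt{n{\left(o{\left(18 \right)} \right)} + 4650969} = \sqrt{\frac{35 \left(2 - 2 \cdot 18\right)}{-29 + 2 \cdot 18} + 4650969} = \sqrt{\frac{35 \left(2 - 36\right)}{-29 + 36} + 4650969} = \sqrt{\frac{35 \left(2 - 36\right)}{7} + 4650969} = \sqrt{35 \cdot \frac{1}{7} \left(-34\right) + 4650969} = \sqrt{-170 + 4650969} = \sqrt{4650799}$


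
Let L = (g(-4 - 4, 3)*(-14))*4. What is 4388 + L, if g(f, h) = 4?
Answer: 4164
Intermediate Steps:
L = -224 (L = (4*(-14))*4 = -56*4 = -224)
4388 + L = 4388 - 224 = 4164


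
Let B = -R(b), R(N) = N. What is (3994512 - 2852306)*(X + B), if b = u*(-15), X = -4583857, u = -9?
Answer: -5235863166352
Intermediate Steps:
b = 135 (b = -9*(-15) = 135)
B = -135 (B = -1*135 = -135)
(3994512 - 2852306)*(X + B) = (3994512 - 2852306)*(-4583857 - 135) = 1142206*(-4583992) = -5235863166352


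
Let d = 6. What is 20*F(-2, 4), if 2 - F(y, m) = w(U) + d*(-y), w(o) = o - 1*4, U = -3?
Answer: -60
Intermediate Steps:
w(o) = -4 + o (w(o) = o - 4 = -4 + o)
F(y, m) = 9 + 6*y (F(y, m) = 2 - ((-4 - 3) + 6*(-y)) = 2 - (-7 - 6*y) = 2 + (7 + 6*y) = 9 + 6*y)
20*F(-2, 4) = 20*(9 + 6*(-2)) = 20*(9 - 12) = 20*(-3) = -60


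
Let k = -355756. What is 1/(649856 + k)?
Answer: 1/294100 ≈ 3.4002e-6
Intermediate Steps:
1/(649856 + k) = 1/(649856 - 355756) = 1/294100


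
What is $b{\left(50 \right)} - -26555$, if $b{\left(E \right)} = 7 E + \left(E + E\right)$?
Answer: $27005$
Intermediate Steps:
$b{\left(E \right)} = 9 E$ ($b{\left(E \right)} = 7 E + 2 E = 9 E$)
$b{\left(50 \right)} - -26555 = 9 \cdot 50 - -26555 = 450 + 26555 = 27005$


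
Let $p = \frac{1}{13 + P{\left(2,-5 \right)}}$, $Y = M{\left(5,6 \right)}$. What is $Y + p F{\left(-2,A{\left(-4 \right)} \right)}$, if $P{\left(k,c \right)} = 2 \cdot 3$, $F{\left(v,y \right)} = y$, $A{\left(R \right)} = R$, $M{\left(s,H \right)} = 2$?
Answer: $\frac{34}{19} \approx 1.7895$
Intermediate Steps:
$P{\left(k,c \right)} = 6$
$Y = 2$
$p = \frac{1}{19}$ ($p = \frac{1}{13 + 6} = \frac{1}{19} \approx 0.052632$)
$Y + p F{\left(-2,A{\left(-4 \right)} \right)} = 2 + \frac{1}{19} \left(-4\right) = 2 - \frac{4}{19} = \frac{34}{19}$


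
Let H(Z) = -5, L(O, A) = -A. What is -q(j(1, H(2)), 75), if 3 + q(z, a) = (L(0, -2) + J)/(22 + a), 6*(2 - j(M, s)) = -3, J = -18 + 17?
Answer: 290/97 ≈ 2.9897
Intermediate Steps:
J = -1
j(M, s) = 5/2 (j(M, s) = 2 - ⅙*(-3) = 2 + ½ = 5/2)
q(z, a) = -3 + 1/(22 + a) (q(z, a) = -3 + (-1*(-2) - 1)/(22 + a) = -3 + (2 - 1)/(22 + a) = -3 + 1/(22 + a))
-q(j(1, H(2)), 75) = -(-65 - 3*75)/(22 + 75) = -(-65 - 225)/97 = -(-290)/97 = -1*(-290/97) = 290/97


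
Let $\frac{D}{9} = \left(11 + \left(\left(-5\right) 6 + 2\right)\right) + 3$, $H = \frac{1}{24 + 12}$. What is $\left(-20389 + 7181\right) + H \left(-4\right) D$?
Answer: $-13194$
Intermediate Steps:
$H = \frac{1}{36} \approx 0.027778$
$D = -126$ ($D = 9 \left(\left(11 + \left(\left(-5\right) 6 + 2\right)\right) + 3\right) = 9 \left(\left(11 + \left(-30 + 2\right)\right) + 3\right) = 9 \left(\left(11 - 28\right) + 3\right) = 9 \left(-17 + 3\right) = 9 \left(-14\right) = -126$)
$\left(-20389 + 7181\right) + H \left(-4\right) D = \left(-20389 + 7181\right) + \frac{1}{36} \left(-4\right) \left(-126\right) = -13208 - -14 = -13208 + 14 = -13194$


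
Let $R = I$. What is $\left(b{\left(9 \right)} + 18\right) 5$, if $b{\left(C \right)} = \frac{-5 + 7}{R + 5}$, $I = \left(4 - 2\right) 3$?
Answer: $\frac{1000}{11} \approx 90.909$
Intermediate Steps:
$I = 6$ ($I = \left(4 - 2\right) 3 = 2 \cdot 3 = 6$)
$R = 6$
$b{\left(C \right)} = \frac{2}{11}$ ($b{\left(C \right)} = \frac{-5 + 7}{6 + 5} = \frac{2}{11}$)
$\left(b{\left(9 \right)} + 18\right) 5 = \left(\frac{2}{11} + 18\right) 5 = \frac{200}{11} \cdot 5 = \frac{1000}{11}$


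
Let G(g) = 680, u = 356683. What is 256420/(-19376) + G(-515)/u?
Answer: -22861869795/1727772452 ≈ -13.232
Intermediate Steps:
256420/(-19376) + G(-515)/u = 256420/(-19376) + 680/356683 = 256420*(-1/19376) + 680*(1/356683) = -64105/4844 + 680/356683 = -22861869795/1727772452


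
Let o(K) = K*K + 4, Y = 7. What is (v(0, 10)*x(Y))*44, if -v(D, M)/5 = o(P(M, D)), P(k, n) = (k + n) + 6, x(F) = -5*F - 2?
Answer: 2116400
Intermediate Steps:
x(F) = -2 - 5*F
P(k, n) = 6 + k + n
o(K) = 4 + K² (o(K) = K² + 4 = 4 + K²)
v(D, M) = -20 - 5*(6 + D + M)² (v(D, M) = -5*(4 + (6 + M + D)²) = -5*(4 + (6 + D + M)²) = -20 - 5*(6 + D + M)²)
(v(0, 10)*x(Y))*44 = ((-20 - 5*(6 + 0 + 10)²)*(-2 - 5*7))*44 = ((-20 - 5*16²)*(-2 - 35))*44 = ((-20 - 5*256)*(-37))*44 = ((-20 - 1280)*(-37))*44 = -1300*(-37)*44 = 48100*44 = 2116400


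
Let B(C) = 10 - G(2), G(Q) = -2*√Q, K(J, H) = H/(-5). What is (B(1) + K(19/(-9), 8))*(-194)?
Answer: -8148/5 - 388*√2 ≈ -2178.3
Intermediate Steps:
K(J, H) = -H/5 (K(J, H) = H*(-⅕) = -H/5)
B(C) = 10 + 2*√2 (B(C) = 10 - (-2)*√2 = 10 + 2*√2)
(B(1) + K(19/(-9), 8))*(-194) = ((10 + 2*√2) - ⅕*8)*(-194) = ((10 + 2*√2) - 8/5)*(-194) = (42/5 + 2*√2)*(-194) = -8148/5 - 388*√2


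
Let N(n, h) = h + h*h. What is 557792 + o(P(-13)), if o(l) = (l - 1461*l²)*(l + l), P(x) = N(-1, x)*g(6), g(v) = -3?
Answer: 299515439744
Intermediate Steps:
N(n, h) = h + h²
P(x) = -3*x*(1 + x) (P(x) = (x*(1 + x))*(-3) = -3*x*(1 + x))
o(l) = 2*l*(l - 1461*l²) (o(l) = (l - 1461*l²)*(2*l) = 2*l*(l - 1461*l²))
557792 + o(P(-13)) = 557792 + (-3*(-13)*(1 - 13))²*(2 - (-8766)*(-13)*(1 - 13)) = 557792 + (-3*(-13)*(-12))²*(2 - (-8766)*(-13)*(-12)) = 557792 + (-468)²*(2 - 2922*(-468)) = 557792 + 219024*(2 + 1367496) = 557792 + 219024*1367498 = 557792 + 299514881952 = 299515439744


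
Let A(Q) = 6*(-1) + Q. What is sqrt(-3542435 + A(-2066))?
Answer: I*sqrt(3544507) ≈ 1882.7*I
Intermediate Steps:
A(Q) = -6 + Q
sqrt(-3542435 + A(-2066)) = sqrt(-3542435 + (-6 - 2066)) = sqrt(-3542435 - 2072) = sqrt(-3544507) = I*sqrt(3544507)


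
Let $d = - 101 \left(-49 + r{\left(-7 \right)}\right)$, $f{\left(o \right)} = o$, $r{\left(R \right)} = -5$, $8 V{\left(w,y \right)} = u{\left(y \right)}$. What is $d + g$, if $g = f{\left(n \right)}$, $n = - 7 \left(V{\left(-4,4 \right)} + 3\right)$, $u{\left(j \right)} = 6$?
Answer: $\frac{21711}{4} \approx 5427.8$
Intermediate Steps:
$V{\left(w,y \right)} = \frac{3}{4}$ ($V{\left(w,y \right)} = \frac{1}{8} \cdot 6 = \frac{3}{4}$)
$n = - \frac{105}{4}$ ($n = - 7 \left(\frac{3}{4} + 3\right) = \left(-7\right) \frac{15}{4} = - \frac{105}{4} \approx -26.25$)
$d = 5454$ ($d = - 101 \left(-49 - 5\right) = \left(-101\right) \left(-54\right) = 5454$)
$g = - \frac{105}{4} \approx -26.25$
$d + g = 5454 - \frac{105}{4} = \frac{21711}{4}$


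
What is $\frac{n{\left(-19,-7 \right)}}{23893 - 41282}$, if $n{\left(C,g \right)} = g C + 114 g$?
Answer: $\frac{665}{17389} \approx 0.038243$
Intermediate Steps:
$n{\left(C,g \right)} = 114 g + C g$ ($n{\left(C,g \right)} = C g + 114 g = 114 g + C g$)
$\frac{n{\left(-19,-7 \right)}}{23893 - 41282} = \frac{\left(-7\right) \left(114 - 19\right)}{23893 - 41282} = \frac{\left(-7\right) 95}{23893 - 41282} = - \frac{665}{-17389} = \left(-665\right) \left(- \frac{1}{17389}\right) = \frac{665}{17389}$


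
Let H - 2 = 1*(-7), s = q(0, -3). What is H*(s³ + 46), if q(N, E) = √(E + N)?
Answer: -230 + 15*I*√3 ≈ -230.0 + 25.981*I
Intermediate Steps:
s = I*√3 (s = √(-3 + 0) = √(-3) = I*√3 ≈ 1.732*I)
H = -5 (H = 2 + 1*(-7) = 2 - 7 = -5)
H*(s³ + 46) = -5*((I*√3)³ + 46) = -5*(-3*I*√3 + 46) = -5*(46 - 3*I*√3) = -230 + 15*I*√3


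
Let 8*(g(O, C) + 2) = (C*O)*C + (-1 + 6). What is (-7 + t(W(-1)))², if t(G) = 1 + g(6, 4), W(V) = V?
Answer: 1369/64 ≈ 21.391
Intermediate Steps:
g(O, C) = -11/8 + O*C²/8 (g(O, C) = -2 + ((C*O)*C + (-1 + 6))/8 = -2 + (O*C² + 5)/8 = -2 + (5 + O*C²)/8 = -2 + (5/8 + O*C²/8) = -11/8 + O*C²/8)
t(G) = 93/8 (t(G) = 1 + (-11/8 + (⅛)*6*4²) = 1 + (-11/8 + (⅛)*6*16) = 1 + (-11/8 + 12) = 1 + 85/8 = 93/8)
(-7 + t(W(-1)))² = (-7 + 93/8)² = (37/8)² = 1369/64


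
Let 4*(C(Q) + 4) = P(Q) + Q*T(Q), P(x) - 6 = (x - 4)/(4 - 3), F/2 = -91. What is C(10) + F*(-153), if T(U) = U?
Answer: 27870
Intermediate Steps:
F = -182 (F = 2*(-91) = -182)
P(x) = 2 + x (P(x) = 6 + (x - 4)/(4 - 3) = 6 + (-4 + x)/1 = 6 + (-4 + x)*1 = 6 + (-4 + x) = 2 + x)
C(Q) = -7/2 + Q/4 + Q**2/4 (C(Q) = -4 + ((2 + Q) + Q*Q)/4 = -4 + ((2 + Q) + Q**2)/4 = -4 + (2 + Q + Q**2)/4 = -4 + (1/2 + Q/4 + Q**2/4) = -7/2 + Q/4 + Q**2/4)
C(10) + F*(-153) = (-7/2 + (1/4)*10 + (1/4)*10**2) - 182*(-153) = (-7/2 + 5/2 + (1/4)*100) + 27846 = (-7/2 + 5/2 + 25) + 27846 = 24 + 27846 = 27870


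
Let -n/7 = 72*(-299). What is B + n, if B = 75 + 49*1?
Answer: 150820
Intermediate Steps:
B = 124 (B = 75 + 49 = 124)
n = 150696 (n = -504*(-299) = -7*(-21528) = 150696)
B + n = 124 + 150696 = 150820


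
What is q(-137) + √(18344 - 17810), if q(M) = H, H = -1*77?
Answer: -77 + √534 ≈ -53.892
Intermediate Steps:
H = -77
q(M) = -77
q(-137) + √(18344 - 17810) = -77 + √(18344 - 17810) = -77 + √534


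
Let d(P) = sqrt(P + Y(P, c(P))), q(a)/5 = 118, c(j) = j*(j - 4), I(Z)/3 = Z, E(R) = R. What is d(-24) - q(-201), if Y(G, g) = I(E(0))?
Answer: -590 + 2*I*sqrt(6) ≈ -590.0 + 4.899*I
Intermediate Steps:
I(Z) = 3*Z
c(j) = j*(-4 + j)
q(a) = 590 (q(a) = 5*118 = 590)
Y(G, g) = 0 (Y(G, g) = 3*0 = 0)
d(P) = sqrt(P) (d(P) = sqrt(P + 0) = sqrt(P))
d(-24) - q(-201) = sqrt(-24) - 1*590 = 2*I*sqrt(6) - 590 = -590 + 2*I*sqrt(6)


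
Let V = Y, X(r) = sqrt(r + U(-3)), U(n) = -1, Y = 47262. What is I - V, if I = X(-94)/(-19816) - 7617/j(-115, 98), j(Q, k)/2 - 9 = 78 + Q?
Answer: -2639055/56 - I*sqrt(95)/19816 ≈ -47126.0 - 0.00049186*I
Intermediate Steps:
j(Q, k) = 174 + 2*Q (j(Q, k) = 18 + 2*(78 + Q) = 18 + (156 + 2*Q) = 174 + 2*Q)
X(r) = sqrt(-1 + r) (X(r) = sqrt(r - 1) = sqrt(-1 + r))
V = 47262
I = 7617/56 - I*sqrt(95)/19816 (I = sqrt(-1 - 94)/(-19816) - 7617/(174 + 2*(-115)) = sqrt(-95)*(-1/19816) - 7617/(174 - 230) = (I*sqrt(95))*(-1/19816) - 7617/(-56) = -I*sqrt(95)/19816 - 7617*(-1/56) = -I*sqrt(95)/19816 + 7617/56 = 7617/56 - I*sqrt(95)/19816 ≈ 136.02 - 0.00049186*I)
I - V = (7617/56 - I*sqrt(95)/19816) - 1*47262 = (7617/56 - I*sqrt(95)/19816) - 47262 = -2639055/56 - I*sqrt(95)/19816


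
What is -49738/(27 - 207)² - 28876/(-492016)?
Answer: -735509669/498166200 ≈ -1.4764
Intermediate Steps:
-49738/(27 - 207)² - 28876/(-492016) = -49738/((-180)²) - 28876*(-1/492016) = -49738/32400 + 7219/123004 = -49738*1/32400 + 7219/123004 = -24869/16200 + 7219/123004 = -735509669/498166200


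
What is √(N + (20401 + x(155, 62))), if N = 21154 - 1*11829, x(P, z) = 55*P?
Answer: √38251 ≈ 195.58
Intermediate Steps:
N = 9325 (N = 21154 - 11829 = 9325)
√(N + (20401 + x(155, 62))) = √(9325 + (20401 + 55*155)) = √(9325 + (20401 + 8525)) = √(9325 + 28926) = √38251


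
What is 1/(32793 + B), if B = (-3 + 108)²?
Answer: 1/43818 ≈ 2.2822e-5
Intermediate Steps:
B = 11025 (B = 105² = 11025)
1/(32793 + B) = 1/(32793 + 11025) = 1/43818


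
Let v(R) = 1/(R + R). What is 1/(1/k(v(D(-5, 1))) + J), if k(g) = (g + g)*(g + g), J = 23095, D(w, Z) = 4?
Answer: 1/23111 ≈ 4.3269e-5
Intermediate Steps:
v(R) = 1/(2*R)
k(g) = 4*g**2 (k(g) = (2*g)*(2*g) = 4*g**2)
1/(1/k(v(D(-5, 1))) + J) = 1/(1/(4*((1/2)/4)**2) + 23095) = 1/(1/(4*((1/2)*(1/4))**2) + 23095) = 1/(1/(4*(1/8)**2) + 23095) = 1/(1/(4*(1/64)) + 23095) = 1/(1/(1/16) + 23095) = 1/(16 + 23095) = 1/23111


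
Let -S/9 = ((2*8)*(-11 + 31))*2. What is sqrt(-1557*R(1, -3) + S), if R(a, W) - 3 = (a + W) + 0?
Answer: 3*I*sqrt(813) ≈ 85.539*I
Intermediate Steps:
R(a, W) = 3 + W + a (R(a, W) = 3 + ((a + W) + 0) = 3 + ((W + a) + 0) = 3 + (W + a) = 3 + W + a)
S = -5760 (S = -9*(2*8)*(-11 + 31)*2 = -9*16*20*2 = -2880*2 = -9*640 = -5760)
sqrt(-1557*R(1, -3) + S) = sqrt(-1557*(3 - 3 + 1) - 5760) = sqrt(-1557*1 - 5760) = sqrt(-1557 - 5760) = sqrt(-7317) = 3*I*sqrt(813)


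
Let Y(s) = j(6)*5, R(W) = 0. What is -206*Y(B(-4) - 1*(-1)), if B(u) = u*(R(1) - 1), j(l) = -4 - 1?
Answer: 5150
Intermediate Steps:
j(l) = -5
B(u) = -u (B(u) = u*(0 - 1) = u*(-1) = -u)
Y(s) = -25 (Y(s) = -5*5 = -25)
-206*Y(B(-4) - 1*(-1)) = -206*(-25) = 5150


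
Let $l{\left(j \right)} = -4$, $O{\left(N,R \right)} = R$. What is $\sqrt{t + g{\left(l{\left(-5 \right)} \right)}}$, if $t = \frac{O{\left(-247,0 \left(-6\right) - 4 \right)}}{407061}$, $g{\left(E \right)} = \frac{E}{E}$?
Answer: $\frac{\sqrt{18410781053}}{135687} \approx 1.0$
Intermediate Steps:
$g{\left(E \right)} = 1$
$t = - \frac{4}{407061}$ ($t = \frac{0 \left(-6\right) - 4}{407061} = \left(0 - 4\right) \frac{1}{407061} = \left(-4\right) \frac{1}{407061} = - \frac{4}{407061} \approx -9.8265 \cdot 10^{-6}$)
$\sqrt{t + g{\left(l{\left(-5 \right)} \right)}} = \sqrt{- \frac{4}{407061} + 1} = \sqrt{\frac{407057}{407061}} = \frac{\sqrt{18410781053}}{135687}$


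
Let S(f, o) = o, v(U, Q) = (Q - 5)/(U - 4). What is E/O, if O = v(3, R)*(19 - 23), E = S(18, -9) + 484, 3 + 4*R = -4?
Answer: -475/27 ≈ -17.593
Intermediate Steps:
R = -7/4 (R = -3/4 + (1/4)*(-4) = -3/4 - 1 = -7/4 ≈ -1.7500)
v(U, Q) = (-5 + Q)/(-4 + U)
E = 475 (E = -9 + 484 = 475)
O = -27 (O = ((-5 - 7/4)/(-4 + 3))*(19 - 23) = (-27/4/(-1))*(-4) = -1*(-27/4)*(-4) = (27/4)*(-4) = -27)
E/O = 475/(-27) = 475*(-1/27) = -475/27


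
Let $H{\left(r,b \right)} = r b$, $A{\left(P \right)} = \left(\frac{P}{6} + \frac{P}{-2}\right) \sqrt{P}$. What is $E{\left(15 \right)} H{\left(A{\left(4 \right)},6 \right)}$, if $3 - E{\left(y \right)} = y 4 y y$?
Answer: $215952$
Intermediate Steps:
$A{\left(P \right)} = - \frac{P^{\frac{3}{2}}}{3}$ ($A{\left(P \right)} = \left(P \frac{1}{6} + P \left(- \frac{1}{2}\right)\right) \sqrt{P} = \left(\frac{P}{6} - \frac{P}{2}\right) \sqrt{P} = - \frac{P}{3} \sqrt{P} = - \frac{P^{\frac{3}{2}}}{3}$)
$E{\left(y \right)} = 3 - 4 y^{3}$ ($E{\left(y \right)} = 3 - y 4 y y = 3 - 4 y y y = 3 - 4 y^{2} y = 3 - 4 y^{3}$)
$H{\left(r,b \right)} = b r$
$E{\left(15 \right)} H{\left(A{\left(4 \right)},6 \right)} = \left(3 - 4 \cdot 15^{3}\right) 6 \left(- \frac{4^{\frac{3}{2}}}{3}\right) = \left(3 - 13500\right) 6 \left(\left(- \frac{1}{3}\right) 8\right) = \left(3 - 13500\right) 6 \left(- \frac{8}{3}\right) = \left(-13497\right) \left(-16\right) = 215952$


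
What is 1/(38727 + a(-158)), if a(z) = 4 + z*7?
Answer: 1/37625 ≈ 2.6578e-5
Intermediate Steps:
a(z) = 4 + 7*z
1/(38727 + a(-158)) = 1/(38727 + (4 + 7*(-158))) = 1/(38727 + (4 - 1106)) = 1/(38727 - 1102) = 1/37625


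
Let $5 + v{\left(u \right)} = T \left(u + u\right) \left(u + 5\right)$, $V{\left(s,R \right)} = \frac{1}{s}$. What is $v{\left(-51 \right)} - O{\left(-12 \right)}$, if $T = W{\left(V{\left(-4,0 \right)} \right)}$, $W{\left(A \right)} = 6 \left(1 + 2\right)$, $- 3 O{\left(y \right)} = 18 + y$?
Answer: $84453$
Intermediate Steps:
$O{\left(y \right)} = -6 - \frac{y}{3}$ ($O{\left(y \right)} = - \frac{18 + y}{3} = -6 - \frac{y}{3}$)
$W{\left(A \right)} = 18$ ($W{\left(A \right)} = 6 \cdot 3 = 18$)
$T = 18$
$v{\left(u \right)} = -5 + 36 u \left(5 + u\right)$ ($v{\left(u \right)} = -5 + 18 \left(u + u\right) \left(u + 5\right) = -5 + 18 \cdot 2 u \left(5 + u\right) = -5 + 36 u \left(5 + u\right)$)
$v{\left(-51 \right)} - O{\left(-12 \right)} = \left(-5 + 36 \left(-51\right)^{2} + 180 \left(-51\right)\right) - \left(-6 - -4\right) = \left(-5 + 36 \cdot 2601 - 9180\right) - \left(-6 + 4\right) = \left(-5 + 93636 - 9180\right) - -2 = 84451 + 2 = 84453$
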